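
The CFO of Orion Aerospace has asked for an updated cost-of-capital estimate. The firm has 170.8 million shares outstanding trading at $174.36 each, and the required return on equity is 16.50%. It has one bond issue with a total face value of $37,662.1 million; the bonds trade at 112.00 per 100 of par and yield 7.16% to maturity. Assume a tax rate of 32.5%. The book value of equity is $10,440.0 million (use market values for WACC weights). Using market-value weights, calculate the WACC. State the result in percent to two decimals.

Market value of equity E = 174.36 × 170.8m = 29780.688m. Market value of debt D = 37662.1m × 112.0/100 = 42181.552m.
Total capital V = 29780.688 + 42181.552 = 71962.24.
Equity: weight = 29780.688/71962.24 = 0.4138; cost = 16.5%.
Bonds outstanding: weight = 42181.552/71962.24 = 0.5862; after-tax cost = 7.16% × (1 − 32.5%) = 4.8330%.
WACC = 0.4138 × 16.5000% + 0.5862 × 4.8330% = 9.6612%.

9.66%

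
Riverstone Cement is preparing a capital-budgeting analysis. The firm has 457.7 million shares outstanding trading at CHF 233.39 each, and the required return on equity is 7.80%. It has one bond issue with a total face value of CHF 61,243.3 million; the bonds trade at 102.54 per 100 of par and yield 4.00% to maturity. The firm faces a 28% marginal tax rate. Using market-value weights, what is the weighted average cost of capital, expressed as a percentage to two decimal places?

5.98%

Market value of equity E = 233.39 × 457.7m = 106822.603m. Market value of debt D = 61243.3m × 102.54/100 = 62798.87982m.
Total capital V = 106822.603 + 62798.87982 = 169621.48282.
Equity: weight = 106822.603/169621.48282 = 0.6298; cost = 7.8%.
Bonds outstanding: weight = 62798.87982/169621.48282 = 0.3702; after-tax cost = 4% × (1 − 28%) = 2.8800%.
WACC = 0.6298 × 7.8000% + 0.3702 × 2.8800% = 5.9785%.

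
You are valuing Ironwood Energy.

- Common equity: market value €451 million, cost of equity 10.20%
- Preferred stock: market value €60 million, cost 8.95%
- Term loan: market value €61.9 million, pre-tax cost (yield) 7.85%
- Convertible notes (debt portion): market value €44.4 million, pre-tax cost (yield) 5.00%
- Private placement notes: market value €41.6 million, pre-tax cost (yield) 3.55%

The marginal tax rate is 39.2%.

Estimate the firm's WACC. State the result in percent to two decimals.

8.59%

Total capital V = 451 + 60 + 61.9 + 44.4 + 41.6 = 658.9.
Equity: weight = 451/658.9 = 0.6845; cost = 10.2%.
Preferred: weight = 60/658.9 = 0.0911; cost = 8.95%.
Term loan: weight = 61.9/658.9 = 0.0939; after-tax cost = 7.85% × (1 − 39.2%) = 4.7728%.
Convertible notes (debt portion): weight = 44.4/658.9 = 0.0674; after-tax cost = 5% × (1 − 39.2%) = 3.0400%.
Private placement notes: weight = 41.6/658.9 = 0.0631; after-tax cost = 3.55% × (1 − 39.2%) = 2.1584%.
WACC = 0.6845 × 10.2000% + 0.0911 × 8.9500% + 0.0939 × 4.7728% + 0.0674 × 3.0400% + 0.0631 × 2.1584% = 8.5861%.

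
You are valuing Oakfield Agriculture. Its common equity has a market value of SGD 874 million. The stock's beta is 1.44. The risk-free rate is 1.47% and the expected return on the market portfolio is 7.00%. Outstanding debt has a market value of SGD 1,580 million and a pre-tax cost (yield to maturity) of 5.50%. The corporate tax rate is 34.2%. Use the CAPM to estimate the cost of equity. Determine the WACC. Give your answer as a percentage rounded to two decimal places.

5.69%

Market risk premium = 7.0% − 1.47% = 5.53%.
Cost of equity via CAPM: Re = 1.47% + 1.44 × 5.53% = 9.4332%.
Total capital V = 874 + 1580 = 2454.
Equity: weight = 874/2454 = 0.3562; cost = 9.4332%.
Debt: weight = 1580/2454 = 0.6438; after-tax cost = 5.5% × (1 − 34.2%) = 3.6190%.
WACC = 0.3562 × 9.4332% + 0.6438 × 3.6190% = 5.6897%.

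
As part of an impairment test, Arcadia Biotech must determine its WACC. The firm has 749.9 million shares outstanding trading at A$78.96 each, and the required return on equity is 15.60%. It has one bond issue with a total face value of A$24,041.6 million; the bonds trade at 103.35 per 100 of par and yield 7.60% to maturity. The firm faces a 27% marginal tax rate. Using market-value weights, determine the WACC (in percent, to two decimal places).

Market value of equity E = 78.96 × 749.9m = 59212.104m. Market value of debt D = 24041.6m × 103.35/100 = 24846.9936m.
Total capital V = 59212.104 + 24846.9936 = 84059.0976.
Equity: weight = 59212.104/84059.0976 = 0.7044; cost = 15.6%.
Bonds outstanding: weight = 24846.9936/84059.0976 = 0.2956; after-tax cost = 7.6% × (1 − 27%) = 5.5480%.
WACC = 0.7044 × 15.6000% + 0.2956 × 5.5480% = 12.6287%.

12.63%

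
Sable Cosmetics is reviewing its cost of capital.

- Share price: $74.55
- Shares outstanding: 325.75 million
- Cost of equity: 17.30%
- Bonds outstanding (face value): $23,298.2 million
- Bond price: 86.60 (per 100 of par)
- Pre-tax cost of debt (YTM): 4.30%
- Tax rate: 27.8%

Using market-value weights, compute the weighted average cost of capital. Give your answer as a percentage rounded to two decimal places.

Market value of equity E = 74.55 × 325.75m = 24284.6625m. Market value of debt D = 23298.2m × 86.6/100 = 20176.2412m.
Total capital V = 24284.6625 + 20176.2412 = 44460.9037.
Equity: weight = 24284.6625/44460.9037 = 0.5462; cost = 17.3%.
Bonds outstanding: weight = 20176.2412/44460.9037 = 0.4538; after-tax cost = 4.3% × (1 − 27.8%) = 3.1046%.
WACC = 0.5462 × 17.3000% + 0.4538 × 3.1046% = 10.8582%.

10.86%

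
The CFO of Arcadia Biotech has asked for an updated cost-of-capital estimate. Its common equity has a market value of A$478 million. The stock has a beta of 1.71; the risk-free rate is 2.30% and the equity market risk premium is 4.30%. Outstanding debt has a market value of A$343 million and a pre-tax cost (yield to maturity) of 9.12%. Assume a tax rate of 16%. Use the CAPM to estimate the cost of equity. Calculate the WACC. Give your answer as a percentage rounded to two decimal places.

Cost of equity via CAPM: Re = 2.3% + 1.71 × 4.3% = 9.6530%.
Total capital V = 478 + 343 = 821.
Equity: weight = 478/821 = 0.5822; cost = 9.653%.
Debt: weight = 343/821 = 0.4178; after-tax cost = 9.12% × (1 − 16%) = 7.6608%.
WACC = 0.5822 × 9.6530% + 0.4178 × 7.6608% = 8.8207%.

8.82%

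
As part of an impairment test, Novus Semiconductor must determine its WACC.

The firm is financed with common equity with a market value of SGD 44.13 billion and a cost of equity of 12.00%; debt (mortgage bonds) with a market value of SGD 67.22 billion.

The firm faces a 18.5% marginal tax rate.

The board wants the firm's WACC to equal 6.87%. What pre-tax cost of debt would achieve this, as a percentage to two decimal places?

4.30%

Total capital V = 44.13 + 67.22 = 111.35.
Equity weight = 44.13/111.35 = 0.3963.
Mortgage bonds weight = 67.22/111.35 = 0.6037.
Equity contribution = 0.3963 × 12% = 4.7558%.
Remaining for debt = 6.87% − 4.7558% = 2.1142%.
Rd × (1 − 18.5%) × 0.6037 = 2.1142%  ⇒  Rd = 4.2971%.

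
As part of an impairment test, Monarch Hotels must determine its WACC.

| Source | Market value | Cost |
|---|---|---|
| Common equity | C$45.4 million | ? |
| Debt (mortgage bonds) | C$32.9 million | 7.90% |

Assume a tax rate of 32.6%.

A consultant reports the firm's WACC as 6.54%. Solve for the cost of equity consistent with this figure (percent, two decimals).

7.42%

Total capital V = 45.4 + 32.9 = 78.3.
Equity weight = 45.4/78.3 = 0.5798.
Mortgage bonds weight = 32.9/78.3 = 0.4202.
Debt contribution = 0.4202 × 7.9% × (1 − 32.6%) = 2.2373%.
Required equity contribution = 6.54% − 2.2373% = 4.3027%.
Re = 4.3027% / 0.5798 = 7.4208%.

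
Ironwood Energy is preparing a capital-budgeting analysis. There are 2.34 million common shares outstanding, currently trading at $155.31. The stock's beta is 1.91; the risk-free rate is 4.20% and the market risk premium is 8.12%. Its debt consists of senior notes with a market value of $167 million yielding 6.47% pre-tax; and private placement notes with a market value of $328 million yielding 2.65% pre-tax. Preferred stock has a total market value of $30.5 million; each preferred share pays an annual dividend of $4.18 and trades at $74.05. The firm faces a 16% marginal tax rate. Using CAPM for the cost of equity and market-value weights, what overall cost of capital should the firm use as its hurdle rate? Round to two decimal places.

10.09%

Cost of equity via CAPM: Re = 4.2% + 1.91 × 8.12% = 19.7092%.
Cost of preferred: Rp = 4.18 / 74.05 = 5.6448%.
Market value of equity E = 155.31 × 2.34m = 363.4254m.
Total capital V = 363.4254 + 30.5 + 167 + 328 = 888.9254.
Equity: weight = 363.4254/888.9254 = 0.4088; cost = 19.7092%.
Preferred: weight = 30.5/888.9254 = 0.0343; cost = 5.6448%.
Senior notes: weight = 167/888.9254 = 0.1879; after-tax cost = 6.47% × (1 − 16%) = 5.4348%.
Private placement notes: weight = 328/888.9254 = 0.3690; after-tax cost = 2.65% × (1 − 16%) = 2.2260%.
WACC = 0.4088 × 19.7092% + 0.0343 × 5.6448% + 0.1879 × 5.4348% + 0.3690 × 2.2260% = 10.0939%.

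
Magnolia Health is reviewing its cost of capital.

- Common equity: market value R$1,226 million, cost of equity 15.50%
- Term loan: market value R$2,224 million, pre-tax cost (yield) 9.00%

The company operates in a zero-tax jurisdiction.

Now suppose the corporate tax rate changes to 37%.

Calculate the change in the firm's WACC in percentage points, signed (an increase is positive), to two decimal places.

-2.15 pp

Current WACC:
Total capital V = 1226 + 2224 = 3450.
Equity: weight = 1226/3450 = 0.3554; cost = 15.5%.
Term loan: weight = 2224/3450 = 0.6446; after-tax cost = 9% × (1 − 0%) = 9.0000%.
WACC = 0.3554 × 15.5000% + 0.6446 × 9.0000% = 11.3099%.
After the change:
Total capital V = 1226 + 2224 = 3450.
Equity: weight = 1226/3450 = 0.3554; cost = 15.5%.
Term loan: weight = 2224/3450 = 0.6446; after-tax cost = 9% × (1 − 37%) = 5.6700%.
WACC = 0.3554 × 15.5000% + 0.6446 × 5.6700% = 9.1632%.
Change in WACC = 9.1632% − 11.3099% = -2.1466 pp.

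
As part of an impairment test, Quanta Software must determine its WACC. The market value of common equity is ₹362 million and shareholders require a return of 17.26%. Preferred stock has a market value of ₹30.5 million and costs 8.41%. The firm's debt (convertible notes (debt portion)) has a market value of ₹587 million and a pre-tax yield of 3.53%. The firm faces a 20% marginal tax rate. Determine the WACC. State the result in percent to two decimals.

Total capital V = 362 + 30.5 + 587 = 979.5.
Equity: weight = 362/979.5 = 0.3696; cost = 17.26%.
Preferred: weight = 30.5/979.5 = 0.0311; cost = 8.41%.
Convertible notes (debt portion): weight = 587/979.5 = 0.5993; after-tax cost = 3.53% × (1 − 20%) = 2.8240%.
WACC = 0.3696 × 17.2600% + 0.0311 × 8.4100% + 0.5993 × 2.8240% = 8.3331%.

8.33%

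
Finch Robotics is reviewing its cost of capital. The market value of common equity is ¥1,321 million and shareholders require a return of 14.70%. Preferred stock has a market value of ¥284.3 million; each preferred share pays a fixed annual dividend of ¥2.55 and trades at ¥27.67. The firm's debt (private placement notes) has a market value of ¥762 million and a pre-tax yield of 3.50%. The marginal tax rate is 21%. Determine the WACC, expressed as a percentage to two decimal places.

Cost of preferred: Rp = 2.55 / 27.67 = 9.2158%.
Total capital V = 1321 + 284.3 + 762 = 2367.3.
Equity: weight = 1321/2367.3 = 0.5580; cost = 14.7%.
Preferred: weight = 284.3/2367.3 = 0.1201; cost = 9.2158%.
Private placement notes: weight = 762/2367.3 = 0.3219; after-tax cost = 3.5% × (1 − 21%) = 2.7650%.
WACC = 0.5580 × 14.7000% + 0.1201 × 9.2158% + 0.3219 × 2.7650% = 10.1997%.

10.20%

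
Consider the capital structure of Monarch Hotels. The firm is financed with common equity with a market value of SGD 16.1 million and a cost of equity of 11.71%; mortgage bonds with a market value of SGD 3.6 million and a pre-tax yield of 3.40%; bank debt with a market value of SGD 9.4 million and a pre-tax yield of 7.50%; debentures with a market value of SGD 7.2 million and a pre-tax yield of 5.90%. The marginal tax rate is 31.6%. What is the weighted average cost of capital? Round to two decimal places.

Total capital V = 16.1 + 3.6 + 9.4 + 7.2 = 36.3.
Equity: weight = 16.1/36.3 = 0.4435; cost = 11.71%.
Mortgage bonds: weight = 3.6/36.3 = 0.0992; after-tax cost = 3.4% × (1 − 31.6%) = 2.3256%.
Bank debt: weight = 9.4/36.3 = 0.2590; after-tax cost = 7.5% × (1 − 31.6%) = 5.1300%.
Debentures: weight = 7.2/36.3 = 0.1983; after-tax cost = 5.9% × (1 − 31.6%) = 4.0356%.
WACC = 0.4435 × 11.7100% + 0.0992 × 2.3256% + 0.2590 × 5.1300% + 0.1983 × 4.0356% = 7.5532%.

7.55%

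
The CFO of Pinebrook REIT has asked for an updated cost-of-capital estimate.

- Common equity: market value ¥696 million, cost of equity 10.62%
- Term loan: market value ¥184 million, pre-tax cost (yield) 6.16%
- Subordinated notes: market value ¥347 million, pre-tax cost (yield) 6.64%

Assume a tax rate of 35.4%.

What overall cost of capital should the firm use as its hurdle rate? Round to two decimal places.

7.83%

Total capital V = 696 + 184 + 347 = 1227.
Equity: weight = 696/1227 = 0.5672; cost = 10.62%.
Term loan: weight = 184/1227 = 0.1500; after-tax cost = 6.16% × (1 − 35.4%) = 3.9794%.
Subordinated notes: weight = 347/1227 = 0.2828; after-tax cost = 6.64% × (1 − 35.4%) = 4.2894%.
WACC = 0.5672 × 10.6200% + 0.1500 × 3.9794% + 0.2828 × 4.2894% = 7.8339%.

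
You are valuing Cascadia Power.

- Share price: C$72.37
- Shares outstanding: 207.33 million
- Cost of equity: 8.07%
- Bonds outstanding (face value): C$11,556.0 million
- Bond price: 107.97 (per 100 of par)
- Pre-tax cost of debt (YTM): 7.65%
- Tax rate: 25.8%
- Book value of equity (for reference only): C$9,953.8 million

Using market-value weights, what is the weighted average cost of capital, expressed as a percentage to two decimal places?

Market value of equity E = 72.37 × 207.33m = 15004.4721m. Market value of debt D = 11556m × 107.97/100 = 12477.0132m.
Total capital V = 15004.4721 + 12477.0132 = 27481.4853.
Equity: weight = 15004.4721/27481.4853 = 0.5460; cost = 8.07%.
Bonds outstanding: weight = 12477.0132/27481.4853 = 0.4540; after-tax cost = 7.65% × (1 − 25.8%) = 5.6763%.
WACC = 0.5460 × 8.0700% + 0.4540 × 5.6763% = 6.9832%.

6.98%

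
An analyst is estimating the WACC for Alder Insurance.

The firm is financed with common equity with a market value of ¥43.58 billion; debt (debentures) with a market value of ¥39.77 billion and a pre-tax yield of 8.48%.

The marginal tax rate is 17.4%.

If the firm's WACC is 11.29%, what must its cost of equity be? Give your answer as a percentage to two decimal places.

Total capital V = 43.58 + 39.77 = 83.35.
Equity weight = 43.58/83.35 = 0.5229.
Debentures weight = 39.77/83.35 = 0.4771.
Debt contribution = 0.4771 × 8.48% × (1 − 17.4%) = 3.3421%.
Required equity contribution = 11.29% − 3.3421% = 7.9479%.
Re = 7.9479% / 0.5229 = 15.2009%.

15.20%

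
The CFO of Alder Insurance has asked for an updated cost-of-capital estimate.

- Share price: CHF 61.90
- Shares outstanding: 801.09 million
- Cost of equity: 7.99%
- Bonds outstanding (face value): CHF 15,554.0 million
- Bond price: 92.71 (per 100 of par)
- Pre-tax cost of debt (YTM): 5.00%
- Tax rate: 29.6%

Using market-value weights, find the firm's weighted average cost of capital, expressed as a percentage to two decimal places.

Market value of equity E = 61.9 × 801.09m = 49587.471m. Market value of debt D = 15554m × 92.71/100 = 14420.1134m.
Total capital V = 49587.471 + 14420.1134 = 64007.5844.
Equity: weight = 49587.471/64007.5844 = 0.7747; cost = 7.99%.
Bonds outstanding: weight = 14420.1134/64007.5844 = 0.2253; after-tax cost = 5% × (1 − 29.6%) = 3.5200%.
WACC = 0.7747 × 7.9900% + 0.2253 × 3.5200% = 6.9830%.

6.98%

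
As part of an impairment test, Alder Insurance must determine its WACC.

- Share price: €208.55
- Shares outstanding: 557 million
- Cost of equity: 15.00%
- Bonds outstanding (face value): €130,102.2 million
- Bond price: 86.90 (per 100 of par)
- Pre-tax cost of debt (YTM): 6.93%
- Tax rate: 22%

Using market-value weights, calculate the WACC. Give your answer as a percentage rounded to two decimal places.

Market value of equity E = 208.55 × 557m = 116162.35m. Market value of debt D = 130102.2m × 86.9/100 = 113058.8118m.
Total capital V = 116162.35 + 113058.8118 = 229221.1618.
Equity: weight = 116162.35/229221.1618 = 0.5068; cost = 15%.
Bonds outstanding: weight = 113058.8118/229221.1618 = 0.4932; after-tax cost = 6.93% × (1 − 22%) = 5.4054%.
WACC = 0.5068 × 15.0000% + 0.4932 × 5.4054% = 10.2677%.

10.27%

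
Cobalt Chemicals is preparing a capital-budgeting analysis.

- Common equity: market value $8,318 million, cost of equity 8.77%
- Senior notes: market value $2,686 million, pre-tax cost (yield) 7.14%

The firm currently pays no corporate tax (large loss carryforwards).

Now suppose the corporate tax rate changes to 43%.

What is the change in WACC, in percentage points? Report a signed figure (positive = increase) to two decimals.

Current WACC:
Total capital V = 8318 + 2686 = 11004.
Equity: weight = 8318/11004 = 0.7559; cost = 8.77%.
Senior notes: weight = 2686/11004 = 0.2441; after-tax cost = 7.14% × (1 − 0%) = 7.1400%.
WACC = 0.7559 × 8.7700% + 0.2441 × 7.1400% = 8.3721%.
After the change:
Total capital V = 8318 + 2686 = 11004.
Equity: weight = 8318/11004 = 0.7559; cost = 8.77%.
Senior notes: weight = 2686/11004 = 0.2441; after-tax cost = 7.14% × (1 − 43%) = 4.0698%.
WACC = 0.7559 × 8.7700% + 0.2441 × 4.0698% = 7.6227%.
Change in WACC = 7.6227% − 8.3721% = -0.7494 pp.

-0.75 pp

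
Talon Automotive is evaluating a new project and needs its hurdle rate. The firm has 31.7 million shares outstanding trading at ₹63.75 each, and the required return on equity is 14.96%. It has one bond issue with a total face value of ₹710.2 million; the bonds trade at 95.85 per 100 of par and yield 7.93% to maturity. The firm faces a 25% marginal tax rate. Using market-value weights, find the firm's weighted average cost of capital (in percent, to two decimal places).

12.69%

Market value of equity E = 63.75 × 31.7m = 2020.875m. Market value of debt D = 710.2m × 95.85/100 = 680.7267m.
Total capital V = 2020.875 + 680.7267 = 2701.6017.
Equity: weight = 2020.875/2701.6017 = 0.7480; cost = 14.96%.
Bonds outstanding: weight = 680.7267/2701.6017 = 0.2520; after-tax cost = 7.93% × (1 − 25%) = 5.9475%.
WACC = 0.7480 × 14.9600% + 0.2520 × 5.9475% = 12.6891%.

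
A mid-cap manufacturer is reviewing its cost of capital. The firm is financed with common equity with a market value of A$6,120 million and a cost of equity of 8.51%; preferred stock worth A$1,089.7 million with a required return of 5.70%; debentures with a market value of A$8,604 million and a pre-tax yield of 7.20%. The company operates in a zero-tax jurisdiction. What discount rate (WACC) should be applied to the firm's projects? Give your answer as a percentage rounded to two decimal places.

Total capital V = 6120 + 1089.7 + 8604 = 15813.7.
Equity: weight = 6120/15813.7 = 0.3870; cost = 8.51%.
Preferred: weight = 1089.7/15813.7 = 0.0689; cost = 5.7%.
Debentures: weight = 8604/15813.7 = 0.5441; after-tax cost = 7.2% × (1 − 0%) = 7.2000%.
WACC = 0.3870 × 8.5100% + 0.0689 × 5.7000% + 0.5441 × 7.2000% = 7.6036%.

7.60%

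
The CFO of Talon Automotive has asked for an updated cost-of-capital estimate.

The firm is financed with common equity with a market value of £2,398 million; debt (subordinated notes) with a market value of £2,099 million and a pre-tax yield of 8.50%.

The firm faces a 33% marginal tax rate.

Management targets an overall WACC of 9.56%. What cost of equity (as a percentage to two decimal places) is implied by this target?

12.94%

Total capital V = 2398 + 2099 = 4497.
Equity weight = 2398/4497 = 0.5332.
Subordinated notes weight = 2099/4497 = 0.4668.
Debt contribution = 0.4668 × 8.5% × (1 − 33%) = 2.6582%.
Required equity contribution = 9.56% − 2.6582% = 6.9018%.
Re = 6.9018% / 0.5332 = 12.9431%.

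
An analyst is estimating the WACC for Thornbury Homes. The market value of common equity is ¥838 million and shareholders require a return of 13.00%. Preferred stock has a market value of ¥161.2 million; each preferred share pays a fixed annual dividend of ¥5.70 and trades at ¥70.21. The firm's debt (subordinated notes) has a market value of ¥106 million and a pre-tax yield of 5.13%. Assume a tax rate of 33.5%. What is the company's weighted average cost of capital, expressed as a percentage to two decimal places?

Cost of preferred: Rp = 5.7 / 70.21 = 8.1185%.
Total capital V = 838 + 161.2 + 106 = 1105.2.
Equity: weight = 838/1105.2 = 0.7582; cost = 13%.
Preferred: weight = 161.2/1105.2 = 0.1459; cost = 8.1185%.
Subordinated notes: weight = 106/1105.2 = 0.0959; after-tax cost = 5.13% × (1 − 33.5%) = 3.4115%.
WACC = 0.7582 × 13.0000% + 0.1459 × 8.1185% + 0.0959 × 3.4115% = 11.3684%.

11.37%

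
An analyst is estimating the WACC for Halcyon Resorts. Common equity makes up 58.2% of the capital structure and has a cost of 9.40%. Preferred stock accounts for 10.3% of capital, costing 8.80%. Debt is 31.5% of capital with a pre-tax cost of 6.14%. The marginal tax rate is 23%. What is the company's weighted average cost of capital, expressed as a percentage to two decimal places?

After-tax cost of debt = 6.14% × (1 − 23%) = 4.7278%.
WACC = 0.582 × 9.4000% + 0.103 × 8.8000% + 0.315 × 4.7278% = 7.8665%.

7.87%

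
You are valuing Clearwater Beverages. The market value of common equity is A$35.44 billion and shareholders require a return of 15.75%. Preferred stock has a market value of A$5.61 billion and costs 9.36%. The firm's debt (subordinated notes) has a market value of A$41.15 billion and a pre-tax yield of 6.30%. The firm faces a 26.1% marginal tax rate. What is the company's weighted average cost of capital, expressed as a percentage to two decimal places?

9.76%

Total capital V = 35.44 + 5.61 + 41.15 = 82.2.
Equity: weight = 35.44/82.2 = 0.4311; cost = 15.75%.
Preferred: weight = 5.61/82.2 = 0.0682; cost = 9.36%.
Subordinated notes: weight = 41.15/82.2 = 0.5006; after-tax cost = 6.3% × (1 − 26.1%) = 4.6557%.
WACC = 0.4311 × 15.7500% + 0.0682 × 9.3600% + 0.5006 × 4.6557% = 9.7600%.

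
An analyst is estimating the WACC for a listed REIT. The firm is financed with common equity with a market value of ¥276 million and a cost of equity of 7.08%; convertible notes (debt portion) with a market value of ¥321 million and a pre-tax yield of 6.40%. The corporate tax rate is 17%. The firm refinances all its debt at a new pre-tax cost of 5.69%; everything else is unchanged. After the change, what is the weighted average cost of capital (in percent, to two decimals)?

After the change:
Total capital V = 276 + 321 = 597.
Equity: weight = 276/597 = 0.4623; cost = 7.08%.
Convertible notes (debt portion): weight = 321/597 = 0.5377; after-tax cost = 5.69% × (1 − 17%) = 4.7227%.
WACC = 0.4623 × 7.0800% + 0.5377 × 4.7227% = 5.8125%.

5.81%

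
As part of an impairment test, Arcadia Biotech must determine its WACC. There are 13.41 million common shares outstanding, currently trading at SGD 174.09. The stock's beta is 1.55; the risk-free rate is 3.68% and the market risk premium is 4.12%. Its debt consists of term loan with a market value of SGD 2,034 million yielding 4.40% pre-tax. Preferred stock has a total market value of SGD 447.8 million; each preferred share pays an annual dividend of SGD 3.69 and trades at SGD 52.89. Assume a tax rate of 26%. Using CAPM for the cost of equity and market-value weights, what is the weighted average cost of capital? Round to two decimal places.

Cost of equity via CAPM: Re = 3.68% + 1.55 × 4.12% = 10.0660%.
Cost of preferred: Rp = 3.69 / 52.89 = 6.9767%.
Market value of equity E = 174.09 × 13.41m = 2334.5469m.
Total capital V = 2334.5469 + 447.8 + 2034 = 4816.3469.
Equity: weight = 2334.5469/4816.3469 = 0.4847; cost = 10.066%.
Preferred: weight = 447.8/4816.3469 = 0.0930; cost = 6.9767%.
Term loan: weight = 2034/4816.3469 = 0.4223; after-tax cost = 4.4% × (1 − 26%) = 3.2560%.
WACC = 0.4847 × 10.0660% + 0.0930 × 6.9767% + 0.4223 × 3.2560% = 6.9028%.

6.90%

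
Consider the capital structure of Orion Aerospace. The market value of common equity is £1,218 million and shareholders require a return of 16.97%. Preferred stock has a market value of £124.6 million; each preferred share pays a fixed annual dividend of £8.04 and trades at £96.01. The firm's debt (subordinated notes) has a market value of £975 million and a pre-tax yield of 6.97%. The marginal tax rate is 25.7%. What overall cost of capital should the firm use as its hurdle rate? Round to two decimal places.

11.55%

Cost of preferred: Rp = 8.04 / 96.01 = 8.3741%.
Total capital V = 1218 + 124.6 + 975 = 2317.6.
Equity: weight = 1218/2317.6 = 0.5255; cost = 16.97%.
Preferred: weight = 124.6/2317.6 = 0.0538; cost = 8.3741%.
Subordinated notes: weight = 975/2317.6 = 0.4207; after-tax cost = 6.97% × (1 − 25.7%) = 5.1787%.
WACC = 0.5255 × 16.9700% + 0.0538 × 8.3741% + 0.4207 × 5.1787% = 11.5473%.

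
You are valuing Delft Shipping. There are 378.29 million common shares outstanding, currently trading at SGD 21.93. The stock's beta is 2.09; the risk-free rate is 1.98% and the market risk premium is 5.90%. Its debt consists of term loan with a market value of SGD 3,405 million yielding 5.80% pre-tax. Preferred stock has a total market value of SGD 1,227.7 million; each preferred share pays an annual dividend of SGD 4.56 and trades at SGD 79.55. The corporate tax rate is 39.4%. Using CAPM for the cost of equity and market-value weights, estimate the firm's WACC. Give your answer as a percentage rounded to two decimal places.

Cost of equity via CAPM: Re = 1.98% + 2.09 × 5.9% = 14.3110%.
Cost of preferred: Rp = 4.56 / 79.55 = 5.7322%.
Market value of equity E = 21.93 × 378.29m = 8295.8997m.
Total capital V = 8295.8997 + 1227.7 + 3405 = 12928.5997.
Equity: weight = 8295.8997/12928.5997 = 0.6417; cost = 14.311%.
Preferred: weight = 1227.7/12928.5997 = 0.0950; cost = 5.7322%.
Term loan: weight = 3405/12928.5997 = 0.2634; after-tax cost = 5.8% × (1 − 39.4%) = 3.5148%.
WACC = 0.6417 × 14.3110% + 0.0950 × 5.7322% + 0.2634 × 3.5148% = 10.6530%.

10.65%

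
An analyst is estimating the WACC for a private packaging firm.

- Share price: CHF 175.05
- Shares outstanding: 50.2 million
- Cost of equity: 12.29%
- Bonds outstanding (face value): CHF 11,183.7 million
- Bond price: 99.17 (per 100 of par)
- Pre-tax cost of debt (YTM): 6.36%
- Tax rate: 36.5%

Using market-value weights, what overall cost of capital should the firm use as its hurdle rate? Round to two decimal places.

Market value of equity E = 175.05 × 50.2m = 8787.51m. Market value of debt D = 11183.7m × 99.17/100 = 11090.87529m.
Total capital V = 8787.51 + 11090.87529 = 19878.38529.
Equity: weight = 8787.51/19878.38529 = 0.4421; cost = 12.29%.
Bonds outstanding: weight = 11090.87529/19878.38529 = 0.5579; after-tax cost = 6.36% × (1 − 36.5%) = 4.0386%.
WACC = 0.4421 × 12.2900% + 0.5579 × 4.0386% = 7.6862%.

7.69%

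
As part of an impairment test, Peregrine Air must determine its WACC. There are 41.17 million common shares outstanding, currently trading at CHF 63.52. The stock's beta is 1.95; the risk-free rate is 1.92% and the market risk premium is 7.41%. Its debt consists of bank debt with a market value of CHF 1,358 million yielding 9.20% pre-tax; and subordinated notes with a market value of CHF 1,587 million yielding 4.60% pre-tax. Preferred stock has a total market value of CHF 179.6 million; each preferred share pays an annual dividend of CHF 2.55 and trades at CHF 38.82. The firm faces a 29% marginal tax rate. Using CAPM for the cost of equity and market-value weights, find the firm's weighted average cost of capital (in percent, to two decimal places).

Cost of equity via CAPM: Re = 1.92% + 1.95 × 7.41% = 16.3695%.
Cost of preferred: Rp = 2.55 / 38.82 = 6.5688%.
Market value of equity E = 63.52 × 41.17m = 2615.1184m.
Total capital V = 2615.1184 + 179.6 + 1358 + 1587 = 5739.7184.
Equity: weight = 2615.1184/5739.7184 = 0.4556; cost = 16.3695%.
Preferred: weight = 179.6/5739.7184 = 0.0313; cost = 6.5688%.
Bank debt: weight = 1358/5739.7184 = 0.2366; after-tax cost = 9.2% × (1 − 29%) = 6.5320%.
Subordinated notes: weight = 1587/5739.7184 = 0.2765; after-tax cost = 4.6% × (1 − 29%) = 3.2660%.
WACC = 0.4556 × 16.3695% + 0.0313 × 6.5688% + 0.2366 × 6.5320% + 0.2765 × 3.2660% = 10.1123%.

10.11%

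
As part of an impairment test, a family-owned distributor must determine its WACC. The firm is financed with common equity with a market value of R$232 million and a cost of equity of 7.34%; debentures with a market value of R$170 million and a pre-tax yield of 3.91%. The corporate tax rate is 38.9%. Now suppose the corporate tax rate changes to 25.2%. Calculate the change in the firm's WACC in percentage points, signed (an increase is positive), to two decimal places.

+0.23 pp

Current WACC:
Total capital V = 232 + 170 = 402.
Equity: weight = 232/402 = 0.5771; cost = 7.34%.
Debentures: weight = 170/402 = 0.4229; after-tax cost = 3.91% × (1 − 38.9%) = 2.3890%.
WACC = 0.5771 × 7.3400% + 0.4229 × 2.3890% = 5.2463%.
After the change:
Total capital V = 232 + 170 = 402.
Equity: weight = 232/402 = 0.5771; cost = 7.34%.
Debentures: weight = 170/402 = 0.4229; after-tax cost = 3.91% × (1 − 25.2%) = 2.9247%.
WACC = 0.5771 × 7.3400% + 0.4229 × 2.9247% = 5.4728%.
Change in WACC = 5.4728% − 5.2463% = 0.2265 pp.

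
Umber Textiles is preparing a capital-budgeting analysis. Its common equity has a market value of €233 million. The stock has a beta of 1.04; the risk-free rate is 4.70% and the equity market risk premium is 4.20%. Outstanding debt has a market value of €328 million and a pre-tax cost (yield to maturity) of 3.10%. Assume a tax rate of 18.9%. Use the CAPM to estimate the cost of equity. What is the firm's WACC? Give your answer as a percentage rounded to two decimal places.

5.24%

Cost of equity via CAPM: Re = 4.7% + 1.04 × 4.2% = 9.0680%.
Total capital V = 233 + 328 = 561.
Equity: weight = 233/561 = 0.4153; cost = 9.068%.
Debt: weight = 328/561 = 0.5847; after-tax cost = 3.1% × (1 − 18.9%) = 2.5141%.
WACC = 0.4153 × 9.0680% + 0.5847 × 2.5141% = 5.2361%.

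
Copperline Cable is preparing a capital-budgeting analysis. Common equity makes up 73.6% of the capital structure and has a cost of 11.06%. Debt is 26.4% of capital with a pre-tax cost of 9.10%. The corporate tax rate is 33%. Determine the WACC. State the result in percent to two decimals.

9.75%

After-tax cost of debt = 9.1% × (1 − 33%) = 6.0970%.
WACC = 0.736 × 11.0600% + 0.264 × 6.0970% = 9.7498%.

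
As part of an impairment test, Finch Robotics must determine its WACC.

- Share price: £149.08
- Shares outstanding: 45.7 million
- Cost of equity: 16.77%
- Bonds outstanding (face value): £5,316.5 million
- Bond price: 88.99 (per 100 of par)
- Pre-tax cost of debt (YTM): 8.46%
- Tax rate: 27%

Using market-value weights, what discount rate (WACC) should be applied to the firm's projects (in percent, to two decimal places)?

Market value of equity E = 149.08 × 45.7m = 6812.956m. Market value of debt D = 5316.5m × 88.99/100 = 4731.15335m.
Total capital V = 6812.956 + 4731.15335 = 11544.10935.
Equity: weight = 6812.956/11544.10935 = 0.5902; cost = 16.77%.
Bonds outstanding: weight = 4731.15335/11544.10935 = 0.4098; after-tax cost = 8.46% × (1 − 27%) = 6.1758%.
WACC = 0.5902 × 16.7700% + 0.4098 × 6.1758% = 12.4282%.

12.43%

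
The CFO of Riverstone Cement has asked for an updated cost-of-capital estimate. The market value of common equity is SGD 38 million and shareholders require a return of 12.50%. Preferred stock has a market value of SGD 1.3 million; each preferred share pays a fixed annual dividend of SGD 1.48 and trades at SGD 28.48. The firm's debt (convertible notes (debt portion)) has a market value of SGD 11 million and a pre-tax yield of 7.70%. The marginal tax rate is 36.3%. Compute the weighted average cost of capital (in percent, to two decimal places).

Cost of preferred: Rp = 1.48 / 28.48 = 5.1966%.
Total capital V = 38 + 1.3 + 11 = 50.3.
Equity: weight = 38/50.3 = 0.7555; cost = 12.5%.
Preferred: weight = 1.3/50.3 = 0.0258; cost = 5.1966%.
Convertible notes (debt portion): weight = 11/50.3 = 0.2187; after-tax cost = 7.7% × (1 − 36.3%) = 4.9049%.
WACC = 0.7555 × 12.5000% + 0.0258 × 5.1966% + 0.2187 × 4.9049% = 10.6503%.

10.65%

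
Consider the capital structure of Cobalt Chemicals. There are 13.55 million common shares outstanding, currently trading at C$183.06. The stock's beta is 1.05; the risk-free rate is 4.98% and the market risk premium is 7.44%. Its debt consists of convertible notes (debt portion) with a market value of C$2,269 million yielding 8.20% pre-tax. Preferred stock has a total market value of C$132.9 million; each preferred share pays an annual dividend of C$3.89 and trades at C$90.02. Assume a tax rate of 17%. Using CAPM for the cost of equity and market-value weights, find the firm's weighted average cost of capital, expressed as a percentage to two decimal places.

9.78%

Cost of equity via CAPM: Re = 4.98% + 1.05 × 7.44% = 12.7920%.
Cost of preferred: Rp = 3.89 / 90.02 = 4.3213%.
Market value of equity E = 183.06 × 13.55m = 2480.463m.
Total capital V = 2480.463 + 132.9 + 2269 = 4882.363.
Equity: weight = 2480.463/4882.363 = 0.5080; cost = 12.792%.
Preferred: weight = 132.9/4882.363 = 0.0272; cost = 4.3213%.
Convertible notes (debt portion): weight = 2269/4882.363 = 0.4647; after-tax cost = 8.2% × (1 − 17%) = 6.8060%.
WACC = 0.5080 × 12.7920% + 0.0272 × 4.3213% + 0.4647 × 6.8060% = 9.7795%.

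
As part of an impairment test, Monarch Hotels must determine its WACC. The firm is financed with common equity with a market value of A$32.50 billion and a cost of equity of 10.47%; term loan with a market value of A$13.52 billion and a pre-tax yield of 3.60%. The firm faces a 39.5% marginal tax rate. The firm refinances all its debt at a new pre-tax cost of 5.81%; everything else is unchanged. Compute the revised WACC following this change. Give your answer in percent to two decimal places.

8.43%

After the change:
Total capital V = 32.5 + 13.52 = 46.02.
Equity: weight = 32.5/46.02 = 0.7062; cost = 10.47%.
Term loan: weight = 13.52/46.02 = 0.2938; after-tax cost = 5.81% × (1 − 39.5%) = 3.5150%.
WACC = 0.7062 × 10.4700% + 0.2938 × 3.5150% = 8.4267%.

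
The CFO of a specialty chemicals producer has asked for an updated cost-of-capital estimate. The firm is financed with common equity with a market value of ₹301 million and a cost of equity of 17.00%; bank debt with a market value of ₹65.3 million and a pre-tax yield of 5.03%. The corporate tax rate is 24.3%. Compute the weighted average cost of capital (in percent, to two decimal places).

Total capital V = 301 + 65.3 = 366.3.
Equity: weight = 301/366.3 = 0.8217; cost = 17%.
Bank debt: weight = 65.3/366.3 = 0.1783; after-tax cost = 5.03% × (1 − 24.3%) = 3.8077%.
WACC = 0.8217 × 17.0000% + 0.1783 × 3.8077% = 14.6482%.

14.65%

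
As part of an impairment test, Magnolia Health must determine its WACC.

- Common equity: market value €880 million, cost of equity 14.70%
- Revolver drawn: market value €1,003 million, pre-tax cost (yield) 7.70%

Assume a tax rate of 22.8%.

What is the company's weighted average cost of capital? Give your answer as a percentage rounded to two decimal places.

10.04%

Total capital V = 880 + 1003 = 1883.
Equity: weight = 880/1883 = 0.4673; cost = 14.7%.
Revolver drawn: weight = 1003/1883 = 0.5327; after-tax cost = 7.7% × (1 − 22.8%) = 5.9444%.
WACC = 0.4673 × 14.7000% + 0.5327 × 5.9444% = 10.0362%.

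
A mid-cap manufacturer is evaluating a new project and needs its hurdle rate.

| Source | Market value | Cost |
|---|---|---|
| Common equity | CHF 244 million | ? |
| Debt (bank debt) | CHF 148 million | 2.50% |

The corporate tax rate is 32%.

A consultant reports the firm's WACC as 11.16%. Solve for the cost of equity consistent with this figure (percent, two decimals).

Total capital V = 244 + 148 = 392.
Equity weight = 244/392 = 0.6224.
Bank debt weight = 148/392 = 0.3776.
Debt contribution = 0.3776 × 2.5% × (1 − 32%) = 0.6418%.
Required equity contribution = 11.16% − 0.6418% = 10.5182%.
Re = 10.5182% / 0.6224 = 16.8980%.

16.90%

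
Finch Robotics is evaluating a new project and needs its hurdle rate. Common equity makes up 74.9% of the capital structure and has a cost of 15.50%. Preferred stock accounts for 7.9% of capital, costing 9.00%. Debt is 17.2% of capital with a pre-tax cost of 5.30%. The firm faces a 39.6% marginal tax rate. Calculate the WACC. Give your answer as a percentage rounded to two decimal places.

12.87%

After-tax cost of debt = 5.3% × (1 − 39.6%) = 3.2012%.
WACC = 0.749 × 15.5000% + 0.079 × 9.0000% + 0.172 × 3.2012% = 12.8711%.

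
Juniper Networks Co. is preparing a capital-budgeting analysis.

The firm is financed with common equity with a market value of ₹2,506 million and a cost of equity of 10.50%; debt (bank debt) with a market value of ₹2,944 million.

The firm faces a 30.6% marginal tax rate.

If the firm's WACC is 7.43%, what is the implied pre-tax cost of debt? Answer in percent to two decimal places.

6.94%

Total capital V = 2506 + 2944 = 5450.
Equity weight = 2506/5450 = 0.4598.
Bank debt weight = 2944/5450 = 0.5402.
Equity contribution = 0.4598 × 10.5% = 4.8281%.
Remaining for debt = 7.43% − 4.8281% = 2.6019%.
Rd × (1 − 30.6%) × 0.5402 = 2.6019%  ⇒  Rd = 6.9406%.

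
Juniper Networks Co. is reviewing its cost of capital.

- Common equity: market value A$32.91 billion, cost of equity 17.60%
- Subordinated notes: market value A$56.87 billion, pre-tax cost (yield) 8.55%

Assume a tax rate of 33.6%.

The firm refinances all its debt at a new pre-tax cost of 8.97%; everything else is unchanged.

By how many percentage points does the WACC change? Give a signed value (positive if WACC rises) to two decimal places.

Current WACC:
Total capital V = 32.91 + 56.87 = 89.78.
Equity: weight = 32.91/89.78 = 0.3666; cost = 17.6%.
Subordinated notes: weight = 56.87/89.78 = 0.6334; after-tax cost = 8.55% × (1 − 33.6%) = 5.6772%.
WACC = 0.3666 × 17.6000% + 0.6334 × 5.6772% = 10.0477%.
After the change:
Total capital V = 32.91 + 56.87 = 89.78.
Equity: weight = 32.91/89.78 = 0.3666; cost = 17.6%.
Subordinated notes: weight = 56.87/89.78 = 0.6334; after-tax cost = 8.97% × (1 − 33.6%) = 5.9561%.
WACC = 0.3666 × 17.6000% + 0.6334 × 5.9561% = 10.2243%.
Change in WACC = 10.2243% − 10.0477% = 0.1767 pp.

+0.18 pp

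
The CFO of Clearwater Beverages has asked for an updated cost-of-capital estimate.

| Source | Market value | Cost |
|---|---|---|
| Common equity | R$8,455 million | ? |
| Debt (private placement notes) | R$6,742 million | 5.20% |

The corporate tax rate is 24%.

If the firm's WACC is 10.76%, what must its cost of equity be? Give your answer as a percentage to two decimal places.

Total capital V = 8455 + 6742 = 15197.
Equity weight = 8455/15197 = 0.5564.
Private placement notes weight = 6742/15197 = 0.4436.
Debt contribution = 0.4436 × 5.2% × (1 − 24%) = 1.7533%.
Required equity contribution = 10.76% − 1.7533% = 9.0067%.
Re = 9.0067% / 0.5564 = 16.1887%.

16.19%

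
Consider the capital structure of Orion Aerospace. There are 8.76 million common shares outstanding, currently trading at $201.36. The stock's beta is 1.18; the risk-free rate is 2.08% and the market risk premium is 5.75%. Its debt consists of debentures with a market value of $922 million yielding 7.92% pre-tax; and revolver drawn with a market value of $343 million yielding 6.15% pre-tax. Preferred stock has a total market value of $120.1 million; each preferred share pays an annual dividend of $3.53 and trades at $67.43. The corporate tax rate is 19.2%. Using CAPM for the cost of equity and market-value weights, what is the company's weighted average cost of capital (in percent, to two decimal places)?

Cost of equity via CAPM: Re = 2.08% + 1.18 × 5.75% = 8.8650%.
Cost of preferred: Rp = 3.53 / 67.43 = 5.2351%.
Market value of equity E = 201.36 × 8.76m = 1763.9136m.
Total capital V = 1763.9136 + 120.1 + 922 + 343 = 3149.0136.
Equity: weight = 1763.9136/3149.0136 = 0.5601; cost = 8.865%.
Preferred: weight = 120.1/3149.0136 = 0.0381; cost = 5.2351%.
Debentures: weight = 922/3149.0136 = 0.2928; after-tax cost = 7.92% × (1 − 19.2%) = 6.3994%.
Revolver drawn: weight = 343/3149.0136 = 0.1089; after-tax cost = 6.15% × (1 − 19.2%) = 4.9692%.
WACC = 0.5601 × 8.8650% + 0.0381 × 5.2351% + 0.2928 × 6.3994% + 0.1089 × 4.9692% = 7.5803%.

7.58%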